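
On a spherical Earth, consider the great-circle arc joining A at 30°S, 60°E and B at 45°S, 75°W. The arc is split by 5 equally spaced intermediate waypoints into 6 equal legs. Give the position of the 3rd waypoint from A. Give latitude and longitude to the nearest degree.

Write both endpoints as unit vectors p₁, p₂ with components (cos φ cos λ, cos φ sin λ, sin φ).
The central angle between the endpoints is δ = arccos(p₁·p₂) ≈ 1.650 rad (94.6°).
Interpolate at f = 3/6 with slerp weights a = sin((1−f)δ)/sin δ ≈ 0.737, b = sin(fδ)/sin δ ≈ 0.737.
p = a·p₁ + b·p₂ ≈ (0.454, 0.049, -0.890); φ = arcsin(p_z) ≈ -62.83°, λ = atan2(p_y, p_x) ≈ 6.21°.

≈ 63°S, 6°E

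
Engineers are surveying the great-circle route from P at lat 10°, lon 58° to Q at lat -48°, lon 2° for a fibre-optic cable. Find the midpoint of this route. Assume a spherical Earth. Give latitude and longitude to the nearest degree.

≈ lat -21°, lon 36°

Write both endpoints as unit vectors p₁, p₂ with components (cos φ cos λ, cos φ sin λ, sin φ).
The central angle between the endpoints is δ = arccos(p₁·p₂) ≈ 1.329 rad (76.1°).
Interpolate at f = 1/2 with slerp weights a = sin((1−f)δ)/sin δ ≈ 0.635, b = sin(fδ)/sin δ ≈ 0.635.
p = a·p₁ + b·p₂ ≈ (0.756, 0.545, -0.362); φ = arcsin(p_z) ≈ -21.21°, λ = atan2(p_y, p_x) ≈ 35.79°.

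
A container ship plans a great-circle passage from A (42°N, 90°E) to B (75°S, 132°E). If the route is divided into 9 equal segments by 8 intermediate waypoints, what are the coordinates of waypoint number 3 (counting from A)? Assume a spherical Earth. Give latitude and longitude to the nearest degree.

≈ (2°N, 97°E)

The haversine formula gives a central angle δ ≈ 2.098 rad (120.2°) between the endpoints.
Interpolate at f = 3/9 with slerp weights a = sin((1−f)δ)/sin δ ≈ 1.140, b = sin(fδ)/sin δ ≈ 0.745.
p = a·p₁ + b·p₂ ≈ (-0.129, 0.991, 0.043); φ = arcsin(p_z) ≈ 2.48°, λ = atan2(p_y, p_x) ≈ 97.42°.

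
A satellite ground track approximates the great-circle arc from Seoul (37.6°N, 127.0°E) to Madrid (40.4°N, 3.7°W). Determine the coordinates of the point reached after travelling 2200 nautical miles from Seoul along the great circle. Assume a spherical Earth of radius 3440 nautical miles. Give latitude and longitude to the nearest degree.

≈ (61°N, 81°E)

Write both endpoints as unit vectors p₁, p₂ with components (cos φ cos λ, cos φ sin λ, sin φ).
The central angle between the endpoints is δ = arccos(p₁·p₂) ≈ 1.569 rad (89.9°). The total great-circle distance is δ·R ≈ 1.569 × 3440 ≈ 5397 nmi, so the target fraction is f = 2200/5397 ≈ 0.408.
Interpolate at f ≈ 0.408 with slerp weights a = sin((1−f)δ)/sin δ ≈ 0.801, b = sin(fδ)/sin δ ≈ 0.597.
p = a·p₁ + b·p₂ ≈ (0.072, 0.478, 0.876); φ = arcsin(p_z) ≈ 61.12°, λ = atan2(p_y, p_x) ≈ 81.48°.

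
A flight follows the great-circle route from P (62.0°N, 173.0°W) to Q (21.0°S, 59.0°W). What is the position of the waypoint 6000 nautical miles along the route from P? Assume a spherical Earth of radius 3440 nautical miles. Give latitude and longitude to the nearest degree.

≈ (4°S, 69°W)

From cos δ = sin φ₁ sin φ₂ + cos φ₁ cos φ₂ cos Δλ, the central angle is δ ≈ 2.088 rad (119.6°). The total great-circle distance is δ·R ≈ 2.088 × 3440 ≈ 7184 nmi, so the target fraction is f = 6000/7184 ≈ 0.835.
Interpolate at f ≈ 0.835 with slerp weights a = sin((1−f)δ)/sin δ ≈ 0.388, b = sin(fδ)/sin δ ≈ 1.133.
p = a·p₁ + b·p₂ ≈ (0.364, -0.929, -0.063); φ = arcsin(p_z) ≈ -3.64°, λ = atan2(p_y, p_x) ≈ -68.60°.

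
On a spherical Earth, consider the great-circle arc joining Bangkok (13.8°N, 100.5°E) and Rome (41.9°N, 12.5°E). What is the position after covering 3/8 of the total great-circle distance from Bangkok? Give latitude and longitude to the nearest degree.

≈ 31°N, 74°E

Write both endpoints as unit vectors p₁, p₂ with components (cos φ cos λ, cos φ sin λ, sin φ).
The central angle between the endpoints is δ = arccos(p₁·p₂) ≈ 1.385 rad (79.4°).
Interpolate at f = 3/8 with slerp weights a = sin((1−f)δ)/sin δ ≈ 0.775, b = sin(fδ)/sin δ ≈ 0.505.
p = a·p₁ + b·p₂ ≈ (0.230, 0.821, 0.522); φ = arcsin(p_z) ≈ 31.48°, λ = atan2(p_y, p_x) ≈ 74.36°.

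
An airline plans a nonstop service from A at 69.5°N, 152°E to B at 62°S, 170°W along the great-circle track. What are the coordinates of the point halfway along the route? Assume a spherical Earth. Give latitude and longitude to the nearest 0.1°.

Convert each endpoint to a unit vector on the sphere (x = cos φ cos λ, y = cos φ sin λ, z = sin φ).
The central angle between the endpoints is δ = arccos(p₁·p₂) ≈ 2.343 rad (134.2°).
Interpolate at f = 1/2 with slerp weights a = sin((1−f)δ)/sin δ ≈ 1.286, b = sin(fδ)/sin δ ≈ 1.286.
p = a·p₁ + b·p₂ ≈ (-0.992, 0.107, 0.069); φ = arcsin(p_z) ≈ 3.96°, λ = atan2(p_y, p_x) ≈ 173.87°.

≈ 4.0°N, 173.9°E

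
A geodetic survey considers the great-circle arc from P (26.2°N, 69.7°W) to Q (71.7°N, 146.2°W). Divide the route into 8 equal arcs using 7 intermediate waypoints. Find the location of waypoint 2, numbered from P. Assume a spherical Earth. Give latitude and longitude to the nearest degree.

≈ (40°N, 77°W)

Write both endpoints as unit vectors p₁, p₂ with components (cos φ cos λ, cos φ sin λ, sin φ).
The central angle between the endpoints is δ = arccos(p₁·p₂) ≈ 1.064 rad (61.0°).
Interpolate at f = 2/8 with slerp weights a = sin((1−f)δ)/sin δ ≈ 0.819, b = sin(fδ)/sin δ ≈ 0.301.
p = a·p₁ + b·p₂ ≈ (0.176, -0.742, 0.647); φ = arcsin(p_z) ≈ 40.32°, λ = atan2(p_y, p_x) ≈ -76.62°.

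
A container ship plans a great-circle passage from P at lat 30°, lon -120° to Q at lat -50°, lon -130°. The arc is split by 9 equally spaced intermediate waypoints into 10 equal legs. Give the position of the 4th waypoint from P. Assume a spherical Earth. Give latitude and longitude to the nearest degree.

From cos δ = sin φ₁ sin φ₂ + cos φ₁ cos φ₂ cos Δλ, the central angle is δ ≈ 1.405 rad (80.5°).
Interpolate at f = 4/10 with slerp weights a = sin((1−f)δ)/sin δ ≈ 0.757, b = sin(fδ)/sin δ ≈ 0.540.
p = a·p₁ + b·p₂ ≈ (-0.551, -0.834, -0.035); φ = arcsin(p_z) ≈ -2.03°, λ = atan2(p_y, p_x) ≈ -123.46°.

≈ lat -2°, lon -123°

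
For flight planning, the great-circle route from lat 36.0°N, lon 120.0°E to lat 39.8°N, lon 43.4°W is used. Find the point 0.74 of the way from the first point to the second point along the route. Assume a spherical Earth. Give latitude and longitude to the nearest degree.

≈ lat 65°N, lon 29°W

From cos δ = sin φ₁ sin φ₂ + cos φ₁ cos φ₂ cos Δλ, the central angle is δ ≈ 1.792 rad (102.7°).
Interpolate at f = 0.74 with slerp weights a = sin((1−f)δ)/sin δ ≈ 0.460, b = sin(fδ)/sin δ ≈ 0.994.
p = a·p₁ + b·p₂ ≈ (0.369, -0.202, 0.907); φ = arcsin(p_z) ≈ 65.12°, λ = atan2(p_y, p_x) ≈ -28.75°.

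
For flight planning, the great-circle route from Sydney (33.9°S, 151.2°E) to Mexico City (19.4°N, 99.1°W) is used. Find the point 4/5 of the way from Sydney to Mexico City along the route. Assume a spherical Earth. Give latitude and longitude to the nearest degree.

From cos δ = sin φ₁ sin φ₂ + cos φ₁ cos φ₂ cos Δλ, the central angle is δ ≈ 2.037 rad (116.7°).
Interpolate at f = 4/5 with slerp weights a = sin((1−f)δ)/sin δ ≈ 0.443, b = sin(fδ)/sin δ ≈ 1.117.
p = a·p₁ + b·p₂ ≈ (-0.489, -0.863, 0.124); φ = arcsin(p_z) ≈ 7.11°, λ = atan2(p_y, p_x) ≈ -119.54°.

≈ 7°N, 120°W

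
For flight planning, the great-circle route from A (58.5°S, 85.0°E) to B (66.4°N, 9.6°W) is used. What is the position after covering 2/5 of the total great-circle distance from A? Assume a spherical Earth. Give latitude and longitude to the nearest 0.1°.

≈ (7.7°S, 50.8°E)

From cos δ = sin φ₁ sin φ₂ + cos φ₁ cos φ₂ cos Δλ, the central angle is δ ≈ 2.495 rad (142.9°).
Interpolate at f = 2/5 with slerp weights a = sin((1−f)δ)/sin δ ≈ 1.655, b = sin(fδ)/sin δ ≈ 1.395.
p = a·p₁ + b·p₂ ≈ (0.626, 0.768, -0.133); φ = arcsin(p_z) ≈ -7.65°, λ = atan2(p_y, p_x) ≈ 50.83°.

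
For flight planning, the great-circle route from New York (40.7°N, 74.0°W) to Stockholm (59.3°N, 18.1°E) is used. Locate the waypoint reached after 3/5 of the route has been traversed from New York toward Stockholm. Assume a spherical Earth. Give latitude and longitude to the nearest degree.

≈ 61°N, 29°W

Write both endpoints as unit vectors p₁, p₂ with components (cos φ cos λ, cos φ sin λ, sin φ).
The central angle between the endpoints is δ = arccos(p₁·p₂) ≈ 0.993 rad (56.9°).
Interpolate at f = 3/5 with slerp weights a = sin((1−f)δ)/sin δ ≈ 0.462, b = sin(fδ)/sin δ ≈ 0.670.
p = a·p₁ + b·p₂ ≈ (0.422, -0.230, 0.877); φ = arcsin(p_z) ≈ 61.29°, λ = atan2(p_y, p_x) ≈ -28.64°.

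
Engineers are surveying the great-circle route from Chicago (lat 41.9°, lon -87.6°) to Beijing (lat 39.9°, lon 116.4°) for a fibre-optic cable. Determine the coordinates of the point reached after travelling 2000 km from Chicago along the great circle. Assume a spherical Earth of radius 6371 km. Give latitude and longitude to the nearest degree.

≈ lat 59°, lon -98°

Convert each endpoint to a unit vector on the sphere (x = cos φ cos λ, y = cos φ sin λ, z = sin φ).
The central angle between the endpoints is δ = arccos(p₁·p₂) ≈ 1.664 rad (95.4°). The total great-circle distance is δ·R ≈ 1.664 × 6371 ≈ 10603 km, so the target fraction is f = 2000/10603 ≈ 0.189.
Interpolate at f ≈ 0.189 with slerp weights a = sin((1−f)δ)/sin δ ≈ 0.980, b = sin(fδ)/sin δ ≈ 0.310.
p = a·p₁ + b·p₂ ≈ (-0.075, -0.516, 0.853); φ = arcsin(p_z) ≈ 58.59°, λ = atan2(p_y, p_x) ≈ -98.30°.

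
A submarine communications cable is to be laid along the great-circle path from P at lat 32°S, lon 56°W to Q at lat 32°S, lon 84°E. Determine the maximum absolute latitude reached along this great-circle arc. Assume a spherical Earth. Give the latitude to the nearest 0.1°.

≈ 61.3°S

The great circle lies in the plane with unit normal n̂ = (p₁ × p₂)/|p₁ × p₂|.
Here n̂_z ≈ +0.480; the vertex latitude is φ_max = arccos|n̂_z| ≈ 61.3°.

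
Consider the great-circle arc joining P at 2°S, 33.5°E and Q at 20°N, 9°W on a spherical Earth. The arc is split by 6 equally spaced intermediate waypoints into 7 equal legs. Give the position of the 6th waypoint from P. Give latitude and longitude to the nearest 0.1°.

Write both endpoints as unit vectors p₁, p₂ with components (cos φ cos λ, cos φ sin λ, sin φ).
The central angle between the endpoints is δ = arccos(p₁·p₂) ≈ 0.822 rad (47.1°).
Interpolate at f = 6/7 with slerp weights a = sin((1−f)δ)/sin δ ≈ 0.160, b = sin(fδ)/sin δ ≈ 0.884.
p = a·p₁ + b·p₂ ≈ (0.954, -0.042, 0.297); φ = arcsin(p_z) ≈ 17.27°, λ = atan2(p_y, p_x) ≈ -2.51°.

≈ 17.3°N, 2.5°W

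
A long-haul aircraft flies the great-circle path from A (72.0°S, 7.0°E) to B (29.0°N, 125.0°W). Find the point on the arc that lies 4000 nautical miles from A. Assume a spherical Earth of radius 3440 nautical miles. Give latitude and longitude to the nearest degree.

Write both endpoints as unit vectors p₁, p₂ with components (cos φ cos λ, cos φ sin λ, sin φ).
The central angle between the endpoints is δ = arccos(p₁·p₂) ≈ 2.268 rad (129.9°). The total great-circle distance is δ·R ≈ 2.268 × 3440 ≈ 7801 nmi, so the target fraction is f = 4000/7801 ≈ 0.513.
Interpolate at f ≈ 0.513 with slerp weights a = sin((1−f)δ)/sin δ ≈ 1.165, b = sin(fδ)/sin δ ≈ 1.197.
p = a·p₁ + b·p₂ ≈ (-0.243, -0.814, -0.528); φ = arcsin(p_z) ≈ -31.86°, λ = atan2(p_y, p_x) ≈ -106.64°.

≈ (32°S, 107°W)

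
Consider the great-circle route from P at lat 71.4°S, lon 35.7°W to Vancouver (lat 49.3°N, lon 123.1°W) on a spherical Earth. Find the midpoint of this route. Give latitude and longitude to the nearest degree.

Write both endpoints as unit vectors p₁, p₂ with components (cos φ cos λ, cos φ sin λ, sin φ).
The central angle between the endpoints is δ = arccos(p₁·p₂) ≈ 2.359 rad (135.2°).
Interpolate at f = 1/2 with slerp weights a = sin((1−f)δ)/sin δ ≈ 1.311, b = sin(fδ)/sin δ ≈ 1.311.
p = a·p₁ + b·p₂ ≈ (-0.127, -0.960, -0.249); φ = arcsin(p_z) ≈ -14.40°, λ = atan2(p_y, p_x) ≈ -97.55°.

≈ lat 14°S, lon 98°W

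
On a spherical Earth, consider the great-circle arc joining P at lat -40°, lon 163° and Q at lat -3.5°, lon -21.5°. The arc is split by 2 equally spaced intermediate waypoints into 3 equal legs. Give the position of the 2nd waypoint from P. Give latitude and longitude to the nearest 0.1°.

≈ lat -48.7°, lon -26.9°

From cos δ = sin φ₁ sin φ₂ + cos φ₁ cos φ₂ cos Δλ, the central angle is δ ≈ 2.379 rad (136.3°).
Interpolate at f = 2/3 with slerp weights a = sin((1−f)δ)/sin δ ≈ 1.031, b = sin(fδ)/sin δ ≈ 1.447.
p = a·p₁ + b·p₂ ≈ (0.589, -0.298, -0.751); φ = arcsin(p_z) ≈ -48.70°, λ = atan2(p_y, p_x) ≈ -26.89°.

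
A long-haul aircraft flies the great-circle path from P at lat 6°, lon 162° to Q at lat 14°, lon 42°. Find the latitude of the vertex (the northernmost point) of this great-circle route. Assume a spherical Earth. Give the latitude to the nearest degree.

The great circle lies in the plane with unit normal n̂ = (p₁ × p₂)/|p₁ × p₂|.
Here n̂_z ≈ -0.940; the vertex latitude is φ_max = arccos|n̂_z| ≈ 20.0°.
Check via Clairaut: cos φ_max = |cos φ₁| · sin C = cos(6.0°)·sin(70.9°) ≈ 0.940, again giving ≈ 20.0°.

≈ 20°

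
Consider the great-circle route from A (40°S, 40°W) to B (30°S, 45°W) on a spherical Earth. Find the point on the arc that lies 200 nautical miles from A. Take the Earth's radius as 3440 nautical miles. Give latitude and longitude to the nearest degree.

≈ (37°S, 42°W)

Write both endpoints as unit vectors p₁, p₂ with components (cos φ cos λ, cos φ sin λ, sin φ).
The central angle between the endpoints is δ = arccos(p₁·p₂) ≈ 0.189 rad (10.8°). The total great-circle distance is δ·R ≈ 0.189 × 3440 ≈ 648 nmi, so the target fraction is f = 200/648 ≈ 0.308.
Interpolate at f ≈ 0.308 with slerp weights a = sin((1−f)δ)/sin δ ≈ 0.694, b = sin(fδ)/sin δ ≈ 0.310.
p = a·p₁ + b·p₂ ≈ (0.597, -0.531, -0.601); φ = arcsin(p_z) ≈ -36.94°, λ = atan2(p_y, p_x) ≈ -41.68°.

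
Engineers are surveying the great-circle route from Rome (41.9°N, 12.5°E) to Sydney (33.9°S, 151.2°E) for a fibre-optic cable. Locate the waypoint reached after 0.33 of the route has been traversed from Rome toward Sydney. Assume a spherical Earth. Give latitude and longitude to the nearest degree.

Write both endpoints as unit vectors p₁, p₂ with components (cos φ cos λ, cos φ sin λ, sin φ).
The central angle between the endpoints is δ = arccos(p₁·p₂) ≈ 2.562 rad (146.8°).
Interpolate at f = 0.33 with slerp weights a = sin((1−f)δ)/sin δ ≈ 1.806, b = sin(fδ)/sin δ ≈ 1.366.
p = a·p₁ + b·p₂ ≈ (0.319, 0.837, 0.444); φ = arcsin(p_z) ≈ 26.38°, λ = atan2(p_y, p_x) ≈ 69.14°.

≈ (26°N, 69°E)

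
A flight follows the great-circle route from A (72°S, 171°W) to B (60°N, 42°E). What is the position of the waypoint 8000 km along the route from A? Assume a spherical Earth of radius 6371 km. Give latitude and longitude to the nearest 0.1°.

≈ (25.0°S, 79.9°E)

Convert each endpoint to a unit vector on the sphere (x = cos φ cos λ, y = cos φ sin λ, z = sin φ).
The central angle between the endpoints is δ = arccos(p₁·p₂) ≈ 2.835 rad (162.4°). The total great-circle distance is δ·R ≈ 2.835 × 6371 ≈ 18059 km, so the target fraction is f = 8000/18059 ≈ 0.443.
Interpolate at f ≈ 0.443 with slerp weights a = sin((1−f)δ)/sin δ ≈ 3.308, b = sin(fδ)/sin δ ≈ 3.145.
p = a·p₁ + b·p₂ ≈ (0.159, 0.892, -0.422); φ = arcsin(p_z) ≈ -24.98°, λ = atan2(p_y, p_x) ≈ 79.89°.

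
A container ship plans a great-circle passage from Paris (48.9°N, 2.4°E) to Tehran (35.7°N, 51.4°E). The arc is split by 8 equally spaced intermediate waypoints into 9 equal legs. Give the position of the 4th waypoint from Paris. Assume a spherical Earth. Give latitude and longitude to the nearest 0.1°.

≈ (45.7°N, 26.9°E)

Convert each endpoint to a unit vector on the sphere (x = cos φ cos λ, y = cos φ sin λ, z = sin φ).
The central angle between the endpoints is δ = arccos(p₁·p₂) ≈ 0.660 rad (37.8°).
Interpolate at f = 4/9 with slerp weights a = sin((1−f)δ)/sin δ ≈ 0.585, b = sin(fδ)/sin δ ≈ 0.472.
p = a·p₁ + b·p₂ ≈ (0.623, 0.315, 0.716); φ = arcsin(p_z) ≈ 45.71°, λ = atan2(p_y, p_x) ≈ 26.85°.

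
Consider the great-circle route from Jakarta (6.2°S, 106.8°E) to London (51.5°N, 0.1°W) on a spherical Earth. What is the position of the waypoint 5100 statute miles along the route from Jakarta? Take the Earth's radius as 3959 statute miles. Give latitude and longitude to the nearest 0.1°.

≈ 46.1°N, 48.0°E

From cos δ = sin φ₁ sin φ₂ + cos φ₁ cos φ₂ cos Δλ, the central angle is δ ≈ 1.838 rad (105.3°). The total great-circle distance is δ·R ≈ 1.838 × 3959 ≈ 7278 mi, so the target fraction is f = 5100/7278 ≈ 0.701.
Interpolate at f ≈ 0.701 with slerp weights a = sin((1−f)δ)/sin δ ≈ 0.542, b = sin(fδ)/sin δ ≈ 0.996.
p = a·p₁ + b·p₂ ≈ (0.464, 0.515, 0.721); φ = arcsin(p_z) ≈ 46.12°, λ = atan2(p_y, p_x) ≈ 47.97°.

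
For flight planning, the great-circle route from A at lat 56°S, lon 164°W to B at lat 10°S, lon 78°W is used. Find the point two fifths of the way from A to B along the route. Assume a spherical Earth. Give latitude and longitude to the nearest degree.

≈ lat 46°S, lon 115°W

From cos δ = sin φ₁ sin φ₂ + cos φ₁ cos φ₂ cos Δλ, the central angle is δ ≈ 1.387 rad (79.5°).
Interpolate at f = 2/5 with slerp weights a = sin((1−f)δ)/sin δ ≈ 0.752, b = sin(fδ)/sin δ ≈ 0.536.
p = a·p₁ + b·p₂ ≈ (-0.295, -0.632, -0.717); φ = arcsin(p_z) ≈ -45.78°, λ = atan2(p_y, p_x) ≈ -114.99°.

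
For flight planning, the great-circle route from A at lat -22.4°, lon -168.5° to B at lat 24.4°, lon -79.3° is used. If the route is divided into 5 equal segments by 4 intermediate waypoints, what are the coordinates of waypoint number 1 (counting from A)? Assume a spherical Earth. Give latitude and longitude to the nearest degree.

≈ lat -14°, lon -150°

Convert each endpoint to a unit vector on the sphere (x = cos φ cos λ, y = cos φ sin λ, z = sin φ).
The central angle between the endpoints is δ = arccos(p₁·p₂) ≈ 1.717 rad (98.4°).
Interpolate at f = 1/5 with slerp weights a = sin((1−f)δ)/sin δ ≈ 0.991, b = sin(fδ)/sin δ ≈ 0.340.
p = a·p₁ + b·p₂ ≈ (-0.840, -0.487, -0.237); φ = arcsin(p_z) ≈ -13.72°, λ = atan2(p_y, p_x) ≈ -149.90°.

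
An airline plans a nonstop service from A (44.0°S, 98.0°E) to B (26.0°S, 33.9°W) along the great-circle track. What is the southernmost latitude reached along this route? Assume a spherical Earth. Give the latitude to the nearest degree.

≈ 61°S

The great circle lies in the plane with unit normal n̂ = (p₁ × p₂)/|p₁ × p₂|.
Here n̂_z ≈ -0.485; the vertex latitude is φ_max = arccos|n̂_z| ≈ 61.0°.
Check via Clairaut: cos φ_max = |cos φ₁| · sin C = cos(44.0°)·sin(137.6°) ≈ 0.485, again giving ≈ 61.0°.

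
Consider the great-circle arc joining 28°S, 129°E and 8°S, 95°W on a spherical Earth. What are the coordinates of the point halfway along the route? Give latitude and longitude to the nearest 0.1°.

Write both endpoints as unit vectors p₁, p₂ with components (cos φ cos λ, cos φ sin λ, sin φ).
The central angle between the endpoints is δ = arccos(p₁·p₂) ≈ 2.170 rad (124.3°).
Interpolate at f = 1/2 with slerp weights a = sin((1−f)δ)/sin δ ≈ 1.070, b = sin(fδ)/sin δ ≈ 1.070.
p = a·p₁ + b·p₂ ≈ (-0.687, -0.321, -0.652); φ = arcsin(p_z) ≈ -40.66°, λ = atan2(p_y, p_x) ≈ -154.93°.

≈ 40.7°S, 154.9°W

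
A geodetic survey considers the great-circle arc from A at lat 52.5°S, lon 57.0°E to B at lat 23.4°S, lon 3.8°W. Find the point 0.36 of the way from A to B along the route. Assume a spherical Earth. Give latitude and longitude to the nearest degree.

The haversine formula gives a central angle δ ≈ 0.943 rad (54.0°) between the endpoints.
Interpolate at f = 0.36 with slerp weights a = sin((1−f)δ)/sin δ ≈ 0.701, b = sin(fδ)/sin δ ≈ 0.411.
p = a·p₁ + b·p₂ ≈ (0.609, 0.333, -0.720); φ = arcsin(p_z) ≈ -46.03°, λ = atan2(p_y, p_x) ≈ 28.66°.

≈ lat 46°S, lon 29°E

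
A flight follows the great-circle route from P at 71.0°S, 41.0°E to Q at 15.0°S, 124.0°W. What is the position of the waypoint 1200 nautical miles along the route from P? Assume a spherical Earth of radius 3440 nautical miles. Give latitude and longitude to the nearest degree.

≈ 85°S, 54°W

Convert each endpoint to a unit vector on the sphere (x = cos φ cos λ, y = cos φ sin λ, z = sin φ).
The central angle between the endpoints is δ = arccos(p₁·p₂) ≈ 1.630 rad (93.4°). The total great-circle distance is δ·R ≈ 1.630 × 3440 ≈ 5607 nmi, so the target fraction is f = 1200/5607 ≈ 0.214.
Interpolate at f ≈ 0.214 with slerp weights a = sin((1−f)δ)/sin δ ≈ 0.960, b = sin(fδ)/sin δ ≈ 0.342.
p = a·p₁ + b·p₂ ≈ (0.051, -0.069, -0.996); φ = arcsin(p_z) ≈ -85.07°, λ = atan2(p_y, p_x) ≈ -53.63°.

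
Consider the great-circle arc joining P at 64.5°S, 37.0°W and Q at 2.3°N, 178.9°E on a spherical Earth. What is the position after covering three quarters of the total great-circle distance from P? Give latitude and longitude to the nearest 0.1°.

≈ 24.7°S, 172.9°W

From cos δ = sin φ₁ sin φ₂ + cos φ₁ cos φ₂ cos Δλ, the central angle is δ ≈ 1.966 rad (112.6°).
Interpolate at f = 3/4 with slerp weights a = sin((1−f)δ)/sin δ ≈ 0.511, b = sin(fδ)/sin δ ≈ 1.078.
p = a·p₁ + b·p₂ ≈ (-0.901, -0.112, -0.418); φ = arcsin(p_z) ≈ -24.72°, λ = atan2(p_y, p_x) ≈ -172.93°.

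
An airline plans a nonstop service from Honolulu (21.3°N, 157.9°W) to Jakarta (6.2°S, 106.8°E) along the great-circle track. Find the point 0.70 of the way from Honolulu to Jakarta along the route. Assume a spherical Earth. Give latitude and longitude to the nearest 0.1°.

≈ 4.4°N, 134.0°E

The haversine formula gives a central angle δ ≈ 1.696 rad (97.2°) between the endpoints.
Interpolate at f = 0.70 with slerp weights a = sin((1−f)δ)/sin δ ≈ 0.491, b = sin(fδ)/sin δ ≈ 0.935.
p = a·p₁ + b·p₂ ≈ (-0.692, 0.717, 0.077); φ = arcsin(p_z) ≈ 4.44°, λ = atan2(p_y, p_x) ≈ 133.98°.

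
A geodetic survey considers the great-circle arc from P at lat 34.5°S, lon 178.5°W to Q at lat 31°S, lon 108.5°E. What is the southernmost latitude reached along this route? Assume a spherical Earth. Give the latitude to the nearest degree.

The great circle lies in the plane with unit normal n̂ = (p₁ × p₂)/|p₁ × p₂|.
Here n̂_z ≈ -0.779; the vertex latitude is φ_max = arccos|n̂_z| ≈ 38.8°.
Check via Clairaut: cos φ_max = |cos φ₁| · sin C = cos(34.5°)·sin(109.0°) ≈ 0.779, again giving ≈ 38.8°.

≈ 39°S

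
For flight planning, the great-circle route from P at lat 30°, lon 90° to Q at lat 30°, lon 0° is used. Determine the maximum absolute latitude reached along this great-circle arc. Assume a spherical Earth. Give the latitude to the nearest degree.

≈ 39°

The great circle lies in the plane with unit normal n̂ = (p₁ × p₂)/|p₁ × p₂|.
Here n̂_z ≈ -0.775; the vertex latitude is φ_max = arccos|n̂_z| ≈ 39.2°.
Check via Clairaut: cos φ_max = |cos φ₁| · sin C = cos(30.0°)·sin(63.4°) ≈ 0.775, again giving ≈ 39.2°.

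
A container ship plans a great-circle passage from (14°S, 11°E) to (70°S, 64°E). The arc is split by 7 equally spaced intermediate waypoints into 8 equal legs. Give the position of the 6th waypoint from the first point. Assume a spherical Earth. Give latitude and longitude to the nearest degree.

Write both endpoints as unit vectors p₁, p₂ with components (cos φ cos λ, cos φ sin λ, sin φ).
The central angle between the endpoints is δ = arccos(p₁·p₂) ≈ 1.130 rad (64.7°).
Interpolate at f = 6/8 with slerp weights a = sin((1−f)δ)/sin δ ≈ 0.308, b = sin(fδ)/sin δ ≈ 0.829.
p = a·p₁ + b·p₂ ≈ (0.418, 0.312, -0.853); φ = arcsin(p_z) ≈ -58.58°, λ = atan2(p_y, p_x) ≈ 36.74°.

≈ (59°S, 37°E)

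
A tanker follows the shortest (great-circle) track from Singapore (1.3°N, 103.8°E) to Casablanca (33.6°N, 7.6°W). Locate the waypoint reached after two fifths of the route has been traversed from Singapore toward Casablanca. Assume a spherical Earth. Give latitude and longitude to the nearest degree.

≈ 24°N, 67°E

Convert each endpoint to a unit vector on the sphere (x = cos φ cos λ, y = cos φ sin λ, z = sin φ).
The central angle between the endpoints is δ = arccos(p₁·p₂) ≈ 1.866 rad (106.9°).
Interpolate at f = 2/5 with slerp weights a = sin((1−f)δ)/sin δ ≈ 0.941, b = sin(fδ)/sin δ ≈ 0.710.
p = a·p₁ + b·p₂ ≈ (0.362, 0.835, 0.414); φ = arcsin(p_z) ≈ 24.47°, λ = atan2(p_y, p_x) ≈ 66.58°.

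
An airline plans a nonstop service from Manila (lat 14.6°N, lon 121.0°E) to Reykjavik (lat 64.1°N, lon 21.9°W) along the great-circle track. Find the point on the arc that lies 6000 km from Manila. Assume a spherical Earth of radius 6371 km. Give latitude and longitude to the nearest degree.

Convert each endpoint to a unit vector on the sphere (x = cos φ cos λ, y = cos φ sin λ, z = sin φ).
The central angle between the endpoints is δ = arccos(p₁·p₂) ≈ 1.681 rad (96.3°). The total great-circle distance is δ·R ≈ 1.681 × 6371 ≈ 10712 km, so the target fraction is f = 6000/10712 ≈ 0.560.
Interpolate at f ≈ 0.560 with slerp weights a = sin((1−f)δ)/sin δ ≈ 0.678, b = sin(fδ)/sin δ ≈ 0.814.
p = a·p₁ + b·p₂ ≈ (-0.008, 0.430, 0.903); φ = arcsin(p_z) ≈ 64.53°, λ = atan2(p_y, p_x) ≈ 91.10°.

≈ lat 65°N, lon 91°E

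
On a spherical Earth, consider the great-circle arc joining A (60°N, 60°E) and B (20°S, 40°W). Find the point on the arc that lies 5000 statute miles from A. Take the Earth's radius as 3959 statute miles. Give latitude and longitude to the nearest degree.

≈ (14°N, 19°W)

Write both endpoints as unit vectors p₁, p₂ with components (cos φ cos λ, cos φ sin λ, sin φ).
The central angle between the endpoints is δ = arccos(p₁·p₂) ≈ 1.958 rad (112.2°). The total great-circle distance is δ·R ≈ 1.958 × 3959 ≈ 7753 mi, so the target fraction is f = 5000/7753 ≈ 0.645.
Interpolate at f ≈ 0.645 with slerp weights a = sin((1−f)δ)/sin δ ≈ 0.692, b = sin(fδ)/sin δ ≈ 1.029.
p = a·p₁ + b·p₂ ≈ (0.914, -0.322, 0.247); φ = arcsin(p_z) ≈ 14.31°, λ = atan2(p_y, p_x) ≈ -19.42°.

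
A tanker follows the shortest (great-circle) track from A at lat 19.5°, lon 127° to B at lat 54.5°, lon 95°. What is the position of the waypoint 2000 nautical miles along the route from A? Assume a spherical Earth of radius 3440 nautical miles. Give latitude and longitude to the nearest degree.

≈ lat 48°, lon 105°

Write both endpoints as unit vectors p₁, p₂ with components (cos φ cos λ, cos φ sin λ, sin φ).
The central angle between the endpoints is δ = arccos(p₁·p₂) ≈ 0.744 rad (42.6°). The total great-circle distance is δ·R ≈ 0.744 × 3440 ≈ 2558 nmi, so the target fraction is f = 2000/2558 ≈ 0.782.
Interpolate at f ≈ 0.782 with slerp weights a = sin((1−f)δ)/sin δ ≈ 0.239, b = sin(fδ)/sin δ ≈ 0.811.
p = a·p₁ + b·p₂ ≈ (-0.176, 0.649, 0.740); φ = arcsin(p_z) ≈ 47.74°, λ = atan2(p_y, p_x) ≈ 105.21°.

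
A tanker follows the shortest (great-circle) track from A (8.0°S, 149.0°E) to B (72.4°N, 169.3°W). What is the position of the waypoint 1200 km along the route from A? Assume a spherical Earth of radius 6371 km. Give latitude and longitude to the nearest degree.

≈ (3°N, 151°E)

The haversine formula gives a central angle δ ≈ 1.480 rad (84.8°) between the endpoints. The total great-circle distance is δ·R ≈ 1.480 × 6371 ≈ 9428 km, so the target fraction is f = 1200/9428 ≈ 0.127.
Interpolate at f ≈ 0.127 with slerp weights a = sin((1−f)δ)/sin δ ≈ 0.965, b = sin(fδ)/sin δ ≈ 0.188.
p = a·p₁ + b·p₂ ≈ (-0.875, 0.482, 0.045); φ = arcsin(p_z) ≈ 2.57°, λ = atan2(p_y, p_x) ≈ 151.17°.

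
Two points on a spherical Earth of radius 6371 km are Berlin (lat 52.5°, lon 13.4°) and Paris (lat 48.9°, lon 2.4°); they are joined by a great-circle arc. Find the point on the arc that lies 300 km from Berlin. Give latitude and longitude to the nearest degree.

Convert each endpoint to a unit vector on the sphere (x = cos φ cos λ, y = cos φ sin λ, z = sin φ).
The central angle between the endpoints is δ = arccos(p₁·p₂) ≈ 0.137 rad (7.8°). The total great-circle distance is δ·R ≈ 0.137 × 6371 ≈ 871 km, so the target fraction is f = 300/871 ≈ 0.345.
Interpolate at f ≈ 0.345 with slerp weights a = sin((1−f)δ)/sin δ ≈ 0.657, b = sin(fδ)/sin δ ≈ 0.345.
p = a·p₁ + b·p₂ ≈ (0.616, 0.102, 0.781); φ = arcsin(p_z) ≈ 51.38°, λ = atan2(p_y, p_x) ≈ 9.42°.

≈ lat 51°, lon 9°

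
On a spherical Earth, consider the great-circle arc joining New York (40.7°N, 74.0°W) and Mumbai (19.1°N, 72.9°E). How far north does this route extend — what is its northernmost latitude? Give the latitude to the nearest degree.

≈ 65°N

The great circle lies in the plane with unit normal n̂ = (p₁ × p₂)/|p₁ × p₂|.
Here n̂_z ≈ +0.424; the vertex latitude is φ_max = arccos|n̂_z| ≈ 64.9°.
Check via Clairaut: cos φ_max = |cos φ₁| · sin C = cos(40.7°)·sin(34.0°) ≈ 0.424, again giving ≈ 64.9°.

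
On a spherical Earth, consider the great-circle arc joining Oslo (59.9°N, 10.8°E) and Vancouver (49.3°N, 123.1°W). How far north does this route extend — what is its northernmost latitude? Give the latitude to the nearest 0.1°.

≈ 74.9°N

The great circle lies in the plane with unit normal n̂ = (p₁ × p₂)/|p₁ × p₂|.
Here n̂_z ≈ -0.261; the vertex latitude is φ_max = arccos|n̂_z| ≈ 74.9°.
Check via Clairaut: cos φ_max = |cos φ₁| · sin C = cos(59.9°)·sin(31.3°) ≈ 0.261, again giving ≈ 74.9°.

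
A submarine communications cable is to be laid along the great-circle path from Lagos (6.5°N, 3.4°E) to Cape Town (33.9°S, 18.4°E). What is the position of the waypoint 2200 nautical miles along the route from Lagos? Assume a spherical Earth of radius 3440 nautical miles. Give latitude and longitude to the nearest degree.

From cos δ = sin φ₁ sin φ₂ + cos φ₁ cos φ₂ cos Δλ, the central angle is δ ≈ 0.747 rad (42.8°). The total great-circle distance is δ·R ≈ 0.747 × 3440 ≈ 2571 nmi, so the target fraction is f = 2200/2571 ≈ 0.856.
Interpolate at f ≈ 0.856 with slerp weights a = sin((1−f)δ)/sin δ ≈ 0.158, b = sin(fδ)/sin δ ≈ 0.878.
p = a·p₁ + b·p₂ ≈ (0.849, 0.239, -0.472); φ = arcsin(p_z) ≈ -28.15°, λ = atan2(p_y, p_x) ≈ 15.75°.

≈ 28°S, 16°E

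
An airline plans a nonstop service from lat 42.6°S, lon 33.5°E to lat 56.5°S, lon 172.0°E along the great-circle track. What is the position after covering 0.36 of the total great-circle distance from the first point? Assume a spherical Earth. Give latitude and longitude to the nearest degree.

Convert each endpoint to a unit vector on the sphere (x = cos φ cos λ, y = cos φ sin λ, z = sin φ).
The central angle between the endpoints is δ = arccos(p₁·p₂) ≈ 1.308 rad (74.9°).
Interpolate at f = 0.36 with slerp weights a = sin((1−f)δ)/sin δ ≈ 0.769, b = sin(fδ)/sin δ ≈ 0.470.
p = a·p₁ + b·p₂ ≈ (0.215, 0.349, -0.912); φ = arcsin(p_z) ≈ -65.82°, λ = atan2(p_y, p_x) ≈ 58.29°.

≈ lat 66°S, lon 58°E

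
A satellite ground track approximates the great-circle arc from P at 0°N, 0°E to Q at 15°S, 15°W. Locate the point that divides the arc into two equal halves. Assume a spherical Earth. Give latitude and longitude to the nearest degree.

≈ 8°S, 7°W

Write both endpoints as unit vectors p₁, p₂ with components (cos φ cos λ, cos φ sin λ, sin φ).
The central angle between the endpoints is δ = arccos(p₁·p₂) ≈ 0.368 rad (21.1°).
Interpolate at f = 1/2 with slerp weights a = sin((1−f)δ)/sin δ ≈ 0.509, b = sin(fδ)/sin δ ≈ 0.509.
p = a·p₁ + b·p₂ ≈ (0.983, -0.127, -0.132); φ = arcsin(p_z) ≈ -7.56°, λ = atan2(p_y, p_x) ≈ -7.37°.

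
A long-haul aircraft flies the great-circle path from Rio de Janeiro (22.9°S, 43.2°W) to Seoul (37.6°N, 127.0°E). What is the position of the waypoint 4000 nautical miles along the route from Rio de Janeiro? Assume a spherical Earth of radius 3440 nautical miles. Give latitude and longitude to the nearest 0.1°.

≈ 36.5°N, 11.3°W

Write both endpoints as unit vectors p₁, p₂ with components (cos φ cos λ, cos φ sin λ, sin φ).
The central angle between the endpoints is δ = arccos(p₁·p₂) ≈ 2.846 rad (163.1°). The total great-circle distance is δ·R ≈ 2.846 × 3440 ≈ 9790 nmi, so the target fraction is f = 4000/9790 ≈ 0.409.
Interpolate at f ≈ 0.409 with slerp weights a = sin((1−f)δ)/sin δ ≈ 3.411, b = sin(fδ)/sin δ ≈ 3.151.
p = a·p₁ + b·p₂ ≈ (0.788, -0.157, 0.595); φ = arcsin(p_z) ≈ 36.52°, λ = atan2(p_y, p_x) ≈ -11.28°.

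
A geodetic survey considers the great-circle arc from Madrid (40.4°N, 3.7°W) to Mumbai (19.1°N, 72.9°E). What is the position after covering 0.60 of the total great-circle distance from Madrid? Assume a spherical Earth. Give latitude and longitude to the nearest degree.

From cos δ = sin φ₁ sin φ₂ + cos φ₁ cos φ₂ cos Δλ, the central angle is δ ≈ 1.182 rad (67.7°).
Interpolate at f = 0.60 with slerp weights a = sin((1−f)δ)/sin δ ≈ 0.492, b = sin(fδ)/sin δ ≈ 0.704.
p = a·p₁ + b·p₂ ≈ (0.570, 0.611, 0.549); φ = arcsin(p_z) ≈ 33.32°, λ = atan2(p_y, p_x) ≈ 47.03°.

≈ 33°N, 47°E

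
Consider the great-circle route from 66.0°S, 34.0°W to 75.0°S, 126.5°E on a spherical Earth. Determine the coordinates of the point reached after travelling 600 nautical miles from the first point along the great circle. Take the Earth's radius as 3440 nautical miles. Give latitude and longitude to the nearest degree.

≈ 76°S, 28°W

Write both endpoints as unit vectors p₁, p₂ with components (cos φ cos λ, cos φ sin λ, sin φ).
The central angle between the endpoints is δ = arccos(p₁·p₂) ≈ 0.671 rad (38.4°). The total great-circle distance is δ·R ≈ 0.671 × 3440 ≈ 2308 nmi, so the target fraction is f = 600/2308 ≈ 0.260.
Interpolate at f ≈ 0.260 with slerp weights a = sin((1−f)δ)/sin δ ≈ 0.766, b = sin(fδ)/sin δ ≈ 0.279.
p = a·p₁ + b·p₂ ≈ (0.215, -0.116, -0.970); φ = arcsin(p_z) ≈ -75.83°, λ = atan2(p_y, p_x) ≈ -28.35°.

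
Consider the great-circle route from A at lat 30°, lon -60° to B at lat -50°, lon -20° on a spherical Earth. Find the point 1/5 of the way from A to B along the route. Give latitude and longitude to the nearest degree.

From cos δ = sin φ₁ sin φ₂ + cos φ₁ cos φ₂ cos Δλ, the central angle is δ ≈ 1.527 rad (87.5°).
Interpolate at f = 1/5 with slerp weights a = sin((1−f)δ)/sin δ ≈ 0.941, b = sin(fδ)/sin δ ≈ 0.301.
p = a·p₁ + b·p₂ ≈ (0.589, -0.772, 0.240); φ = arcsin(p_z) ≈ 13.87°, λ = atan2(p_y, p_x) ≈ -52.64°.

≈ lat 14°, lon -53°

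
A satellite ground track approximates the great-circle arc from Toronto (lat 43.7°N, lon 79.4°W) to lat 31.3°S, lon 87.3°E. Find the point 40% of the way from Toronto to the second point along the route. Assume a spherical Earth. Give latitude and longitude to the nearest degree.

Convert each endpoint to a unit vector on the sphere (x = cos φ cos λ, y = cos φ sin λ, z = sin φ).
The central angle between the endpoints is δ = arccos(p₁·p₂) ≈ 2.858 rad (163.8°).
Interpolate at f = 0.40 with slerp weights a = sin((1−f)δ)/sin δ ≈ 3.539, b = sin(fδ)/sin δ ≈ 3.254.
p = a·p₁ + b·p₂ ≈ (0.602, 0.263, 0.754); φ = arcsin(p_z) ≈ 48.97°, λ = atan2(p_y, p_x) ≈ 23.58°.

≈ lat 49°N, lon 24°E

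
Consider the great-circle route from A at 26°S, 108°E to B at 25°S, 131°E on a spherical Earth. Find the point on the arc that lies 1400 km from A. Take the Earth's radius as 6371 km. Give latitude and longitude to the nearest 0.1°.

≈ 25.8°S, 122.0°E

Write both endpoints as unit vectors p₁, p₂ with components (cos φ cos λ, cos φ sin λ, sin φ).
The central angle between the endpoints is δ = arccos(p₁·p₂) ≈ 0.362 rad (20.8°). The total great-circle distance is δ·R ≈ 0.362 × 6371 ≈ 2308 km, so the target fraction is f = 1400/2308 ≈ 0.607.
Interpolate at f ≈ 0.607 with slerp weights a = sin((1−f)δ)/sin δ ≈ 0.401, b = sin(fδ)/sin δ ≈ 0.615.
p = a·p₁ + b·p₂ ≈ (-0.477, 0.763, -0.436); φ = arcsin(p_z) ≈ -25.83°, λ = atan2(p_y, p_x) ≈ 122.00°.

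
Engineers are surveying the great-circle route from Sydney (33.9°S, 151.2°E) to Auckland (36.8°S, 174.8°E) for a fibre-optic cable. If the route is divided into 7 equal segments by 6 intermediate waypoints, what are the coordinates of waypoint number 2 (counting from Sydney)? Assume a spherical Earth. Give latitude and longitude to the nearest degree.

From cos δ = sin φ₁ sin φ₂ + cos φ₁ cos φ₂ cos Δλ, the central angle is δ ≈ 0.339 rad (19.4°).
Interpolate at f = 2/7 with slerp weights a = sin((1−f)δ)/sin δ ≈ 0.721, b = sin(fδ)/sin δ ≈ 0.291.
p = a·p₁ + b·p₂ ≈ (-0.756, 0.309, -0.576); φ = arcsin(p_z) ≈ -35.19°, λ = atan2(p_y, p_x) ≈ 157.75°.

≈ 35°S, 158°E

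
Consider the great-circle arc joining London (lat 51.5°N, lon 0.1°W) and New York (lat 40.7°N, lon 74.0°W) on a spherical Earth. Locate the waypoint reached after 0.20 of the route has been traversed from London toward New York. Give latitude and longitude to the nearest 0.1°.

≈ lat 53.6°N, lon 16.3°W

Write both endpoints as unit vectors p₁, p₂ with components (cos φ cos λ, cos φ sin λ, sin φ).
The central angle between the endpoints is δ = arccos(p₁·p₂) ≈ 0.875 rad (50.1°).
Interpolate at f = 0.20 with slerp weights a = sin((1−f)δ)/sin δ ≈ 0.839, b = sin(fδ)/sin δ ≈ 0.227.
p = a·p₁ + b·p₂ ≈ (0.570, -0.166, 0.805); φ = arcsin(p_z) ≈ 53.59°, λ = atan2(p_y, p_x) ≈ -16.26°.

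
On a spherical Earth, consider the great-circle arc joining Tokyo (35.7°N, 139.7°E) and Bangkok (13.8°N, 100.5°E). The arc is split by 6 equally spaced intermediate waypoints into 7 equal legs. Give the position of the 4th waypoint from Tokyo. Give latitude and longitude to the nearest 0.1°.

Write both endpoints as unit vectors p₁, p₂ with components (cos φ cos λ, cos φ sin λ, sin φ).
The central angle between the endpoints is δ = arccos(p₁·p₂) ≈ 0.722 rad (41.4°).
Interpolate at f = 4/7 with slerp weights a = sin((1−f)δ)/sin δ ≈ 0.461, b = sin(fδ)/sin δ ≈ 0.607.
p = a·p₁ + b·p₂ ≈ (-0.393, 0.821, 0.414); φ = arcsin(p_z) ≈ 24.43°, λ = atan2(p_y, p_x) ≈ 115.56°.

≈ 24.4°N, 115.6°E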